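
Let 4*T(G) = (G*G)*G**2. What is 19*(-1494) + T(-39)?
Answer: 2199897/4 ≈ 5.4997e+5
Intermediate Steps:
T(G) = G**4/4 (T(G) = ((G*G)*G**2)/4 = (G**2*G**2)/4 = G**4/4)
19*(-1494) + T(-39) = 19*(-1494) + (1/4)*(-39)**4 = -28386 + (1/4)*2313441 = -28386 + 2313441/4 = 2199897/4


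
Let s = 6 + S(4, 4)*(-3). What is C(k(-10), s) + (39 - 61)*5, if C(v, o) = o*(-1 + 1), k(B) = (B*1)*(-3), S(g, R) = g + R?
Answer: -110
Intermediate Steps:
S(g, R) = R + g
s = -18 (s = 6 + (4 + 4)*(-3) = 6 + 8*(-3) = 6 - 24 = -18)
k(B) = -3*B (k(B) = B*(-3) = -3*B)
C(v, o) = 0 (C(v, o) = o*0 = 0)
C(k(-10), s) + (39 - 61)*5 = 0 + (39 - 61)*5 = 0 - 22*5 = 0 - 110 = -110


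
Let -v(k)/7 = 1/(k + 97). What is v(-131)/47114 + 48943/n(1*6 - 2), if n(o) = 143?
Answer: 78400618069/229068268 ≈ 342.26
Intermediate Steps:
v(k) = -7/(97 + k) (v(k) = -7/(k + 97) = -7/(97 + k))
v(-131)/47114 + 48943/n(1*6 - 2) = -7/(97 - 131)/47114 + 48943/143 = -7/(-34)*(1/47114) + 48943*(1/143) = -7*(-1/34)*(1/47114) + 48943/143 = (7/34)*(1/47114) + 48943/143 = 7/1601876 + 48943/143 = 78400618069/229068268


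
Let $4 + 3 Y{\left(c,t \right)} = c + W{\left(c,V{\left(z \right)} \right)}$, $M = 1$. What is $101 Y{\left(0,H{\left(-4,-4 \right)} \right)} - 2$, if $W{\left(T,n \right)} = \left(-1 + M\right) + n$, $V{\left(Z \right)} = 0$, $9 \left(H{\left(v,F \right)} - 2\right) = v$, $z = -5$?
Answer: $- \frac{410}{3} \approx -136.67$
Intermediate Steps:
$H{\left(v,F \right)} = 2 + \frac{v}{9}$
$W{\left(T,n \right)} = n$ ($W{\left(T,n \right)} = \left(-1 + 1\right) + n = 0 + n = n$)
$Y{\left(c,t \right)} = - \frac{4}{3} + \frac{c}{3}$ ($Y{\left(c,t \right)} = - \frac{4}{3} + \frac{c + 0}{3} = - \frac{4}{3} + \frac{c}{3}$)
$101 Y{\left(0,H{\left(-4,-4 \right)} \right)} - 2 = 101 \left(- \frac{4}{3} + \frac{1}{3} \cdot 0\right) - 2 = 101 \left(- \frac{4}{3} + 0\right) - 2 = 101 \left(- \frac{4}{3}\right) - 2 = - \frac{404}{3} - 2 = - \frac{410}{3}$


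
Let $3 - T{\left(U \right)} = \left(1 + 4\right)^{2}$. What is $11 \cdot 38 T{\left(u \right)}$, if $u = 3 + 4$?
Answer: $-9196$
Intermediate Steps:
$u = 7$
$T{\left(U \right)} = -22$ ($T{\left(U \right)} = 3 - \left(1 + 4\right)^{2} = 3 - 5^{2} = 3 - 25 = -22$)
$11 \cdot 38 T{\left(u \right)} = 11 \cdot 38 \left(-22\right) = 418 \left(-22\right) = -9196$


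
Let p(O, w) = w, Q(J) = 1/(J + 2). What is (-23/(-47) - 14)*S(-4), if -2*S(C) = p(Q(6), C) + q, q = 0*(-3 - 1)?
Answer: -1270/47 ≈ -27.021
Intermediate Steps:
Q(J) = 1/(2 + J)
q = 0 (q = 0*(-4) = 0)
S(C) = -C/2 (S(C) = -(C + 0)/2 = -C/2)
(-23/(-47) - 14)*S(-4) = (-23/(-47) - 14)*(-½*(-4)) = (-23*(-1/47) - 14)*2 = (23/47 - 14)*2 = -635/47*2 = -1270/47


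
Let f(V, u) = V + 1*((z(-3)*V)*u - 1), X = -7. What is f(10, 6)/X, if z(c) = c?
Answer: 171/7 ≈ 24.429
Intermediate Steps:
f(V, u) = -1 + V - 3*V*u (f(V, u) = V + 1*((-3*V)*u - 1) = V + 1*(-3*V*u - 1) = V + 1*(-1 - 3*V*u) = V + (-1 - 3*V*u) = -1 + V - 3*V*u)
f(10, 6)/X = (-1 + 10 - 3*10*6)/(-7) = (-1 + 10 - 180)*(-⅐) = -171*(-⅐) = 171/7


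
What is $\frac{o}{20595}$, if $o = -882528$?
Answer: $- \frac{294176}{6865} \approx -42.852$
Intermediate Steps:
$\frac{o}{20595} = - \frac{882528}{20595} = \left(-882528\right) \frac{1}{20595} = - \frac{294176}{6865}$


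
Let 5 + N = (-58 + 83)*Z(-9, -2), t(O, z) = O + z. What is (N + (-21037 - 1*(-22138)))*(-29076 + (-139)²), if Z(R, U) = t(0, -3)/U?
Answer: -22114585/2 ≈ -1.1057e+7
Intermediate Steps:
Z(R, U) = -3/U (Z(R, U) = (0 - 3)/U = -3/U)
N = 65/2 (N = -5 + (-58 + 83)*(-3/(-2)) = -5 + 25*(-3*(-½)) = -5 + 25*(3/2) = -5 + 75/2 = 65/2 ≈ 32.500)
(N + (-21037 - 1*(-22138)))*(-29076 + (-139)²) = (65/2 + (-21037 - 1*(-22138)))*(-29076 + (-139)²) = (65/2 + (-21037 + 22138))*(-29076 + 19321) = (65/2 + 1101)*(-9755) = (2267/2)*(-9755) = -22114585/2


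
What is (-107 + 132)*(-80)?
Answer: -2000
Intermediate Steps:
(-107 + 132)*(-80) = 25*(-80) = -2000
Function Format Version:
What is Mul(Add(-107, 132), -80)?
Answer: -2000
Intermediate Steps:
Mul(Add(-107, 132), -80) = Mul(25, -80) = -2000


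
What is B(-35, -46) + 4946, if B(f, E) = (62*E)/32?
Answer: 38855/8 ≈ 4856.9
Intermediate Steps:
B(f, E) = 31*E/16 (B(f, E) = (62*E)*(1/32) = 31*E/16)
B(-35, -46) + 4946 = (31/16)*(-46) + 4946 = -713/8 + 4946 = 38855/8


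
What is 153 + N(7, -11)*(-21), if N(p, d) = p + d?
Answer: 237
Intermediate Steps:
N(p, d) = d + p
153 + N(7, -11)*(-21) = 153 + (-11 + 7)*(-21) = 153 - 4*(-21) = 153 + 84 = 237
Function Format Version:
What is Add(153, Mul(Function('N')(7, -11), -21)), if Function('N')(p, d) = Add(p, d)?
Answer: 237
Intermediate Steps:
Function('N')(p, d) = Add(d, p)
Add(153, Mul(Function('N')(7, -11), -21)) = Add(153, Mul(Add(-11, 7), -21)) = Add(153, Mul(-4, -21)) = Add(153, 84) = 237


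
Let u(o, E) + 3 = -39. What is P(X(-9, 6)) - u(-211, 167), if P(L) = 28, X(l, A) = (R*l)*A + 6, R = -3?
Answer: 70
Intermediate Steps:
X(l, A) = 6 - 3*A*l (X(l, A) = (-3*l)*A + 6 = -3*A*l + 6 = 6 - 3*A*l)
u(o, E) = -42 (u(o, E) = -3 - 39 = -42)
P(X(-9, 6)) - u(-211, 167) = 28 - 1*(-42) = 28 + 42 = 70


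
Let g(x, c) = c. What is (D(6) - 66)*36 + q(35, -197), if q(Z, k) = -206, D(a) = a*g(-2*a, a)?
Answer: -1286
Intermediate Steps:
D(a) = a**2 (D(a) = a*a = a**2)
(D(6) - 66)*36 + q(35, -197) = (6**2 - 66)*36 - 206 = (36 - 66)*36 - 206 = -30*36 - 206 = -1080 - 206 = -1286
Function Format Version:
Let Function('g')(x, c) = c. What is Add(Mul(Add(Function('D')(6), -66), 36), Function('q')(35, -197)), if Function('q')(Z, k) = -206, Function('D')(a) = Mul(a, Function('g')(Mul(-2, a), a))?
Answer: -1286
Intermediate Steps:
Function('D')(a) = Pow(a, 2) (Function('D')(a) = Mul(a, a) = Pow(a, 2))
Add(Mul(Add(Function('D')(6), -66), 36), Function('q')(35, -197)) = Add(Mul(Add(Pow(6, 2), -66), 36), -206) = Add(Mul(Add(36, -66), 36), -206) = Add(Mul(-30, 36), -206) = Add(-1080, -206) = -1286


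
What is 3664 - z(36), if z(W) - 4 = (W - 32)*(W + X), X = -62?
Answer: 3764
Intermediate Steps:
z(W) = 4 + (-62 + W)*(-32 + W) (z(W) = 4 + (W - 32)*(W - 62) = 4 + (-32 + W)*(-62 + W) = 4 + (-62 + W)*(-32 + W))
3664 - z(36) = 3664 - (1988 + 36**2 - 94*36) = 3664 - (1988 + 1296 - 3384) = 3664 - 1*(-100) = 3664 + 100 = 3764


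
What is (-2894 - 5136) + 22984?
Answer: 14954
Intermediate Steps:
(-2894 - 5136) + 22984 = -8030 + 22984 = 14954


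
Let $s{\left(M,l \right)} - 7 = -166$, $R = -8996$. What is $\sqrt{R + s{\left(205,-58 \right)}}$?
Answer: $i \sqrt{9155} \approx 95.682 i$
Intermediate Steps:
$s{\left(M,l \right)} = -159$ ($s{\left(M,l \right)} = 7 - 166 = -159$)
$\sqrt{R + s{\left(205,-58 \right)}} = \sqrt{-8996 - 159} = \sqrt{-9155} = i \sqrt{9155}$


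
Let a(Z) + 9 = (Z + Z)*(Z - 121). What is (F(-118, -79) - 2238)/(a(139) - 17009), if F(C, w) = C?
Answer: 1178/6007 ≈ 0.19610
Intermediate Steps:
a(Z) = -9 + 2*Z*(-121 + Z) (a(Z) = -9 + (Z + Z)*(Z - 121) = -9 + (2*Z)*(-121 + Z) = -9 + 2*Z*(-121 + Z))
(F(-118, -79) - 2238)/(a(139) - 17009) = (-118 - 2238)/((-9 - 242*139 + 2*139²) - 17009) = -2356/((-9 - 33638 + 2*19321) - 17009) = -2356/((-9 - 33638 + 38642) - 17009) = -2356/(4995 - 17009) = -2356/(-12014) = -2356*(-1/12014) = 1178/6007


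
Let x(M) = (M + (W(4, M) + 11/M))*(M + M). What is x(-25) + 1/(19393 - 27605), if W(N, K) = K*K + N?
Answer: -247821737/8212 ≈ -30178.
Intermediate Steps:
W(N, K) = N + K² (W(N, K) = K² + N = N + K²)
x(M) = 2*M*(4 + M + M² + 11/M) (x(M) = (M + ((4 + M²) + 11/M))*(M + M) = (M + (4 + M² + 11/M))*(2*M) = (4 + M + M² + 11/M)*(2*M) = 2*M*(4 + M + M² + 11/M))
x(-25) + 1/(19393 - 27605) = (22 + 2*(-25)² + 2*(-25)*(4 + (-25)²)) + 1/(19393 - 27605) = (22 + 2*625 + 2*(-25)*(4 + 625)) + 1/(-8212) = (22 + 1250 + 2*(-25)*629) - 1/8212 = (22 + 1250 - 31450) - 1/8212 = -30178 - 1/8212 = -247821737/8212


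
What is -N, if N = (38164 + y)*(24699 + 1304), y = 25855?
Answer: -1664686057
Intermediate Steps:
N = 1664686057 (N = (38164 + 25855)*(24699 + 1304) = 64019*26003 = 1664686057)
-N = -1*1664686057 = -1664686057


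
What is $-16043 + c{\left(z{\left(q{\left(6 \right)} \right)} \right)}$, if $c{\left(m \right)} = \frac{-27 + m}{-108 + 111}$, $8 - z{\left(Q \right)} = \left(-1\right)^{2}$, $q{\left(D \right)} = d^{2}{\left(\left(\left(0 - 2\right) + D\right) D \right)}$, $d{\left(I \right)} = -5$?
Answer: $- \frac{48149}{3} \approx -16050.0$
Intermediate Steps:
$q{\left(D \right)} = 25$ ($q{\left(D \right)} = \left(-5\right)^{2} = 25$)
$z{\left(Q \right)} = 7$ ($z{\left(Q \right)} = 8 - \left(-1\right)^{2} = 8 - 1 = 7$)
$c{\left(m \right)} = -9 + \frac{m}{3}$ ($c{\left(m \right)} = \frac{-27 + m}{3} = \left(-27 + m\right) \frac{1}{3} = -9 + \frac{m}{3}$)
$-16043 + c{\left(z{\left(q{\left(6 \right)} \right)} \right)} = -16043 + \left(-9 + \frac{1}{3} \cdot 7\right) = -16043 + \left(-9 + \frac{7}{3}\right) = -16043 - \frac{20}{3} = - \frac{48149}{3}$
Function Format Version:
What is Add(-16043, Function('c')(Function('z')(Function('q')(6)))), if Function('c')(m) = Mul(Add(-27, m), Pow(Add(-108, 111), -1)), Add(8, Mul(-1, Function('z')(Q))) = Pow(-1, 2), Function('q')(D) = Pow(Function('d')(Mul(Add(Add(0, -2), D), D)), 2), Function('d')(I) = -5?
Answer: Rational(-48149, 3) ≈ -16050.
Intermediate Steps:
Function('q')(D) = 25 (Function('q')(D) = Pow(-5, 2) = 25)
Function('z')(Q) = 7 (Function('z')(Q) = Add(8, Mul(-1, Pow(-1, 2))) = Add(8, Mul(-1, 1)) = Add(8, -1) = 7)
Function('c')(m) = Add(-9, Mul(Rational(1, 3), m)) (Function('c')(m) = Mul(Add(-27, m), Pow(3, -1)) = Mul(Add(-27, m), Rational(1, 3)) = Add(-9, Mul(Rational(1, 3), m)))
Add(-16043, Function('c')(Function('z')(Function('q')(6)))) = Add(-16043, Add(-9, Mul(Rational(1, 3), 7))) = Add(-16043, Add(-9, Rational(7, 3))) = Add(-16043, Rational(-20, 3)) = Rational(-48149, 3)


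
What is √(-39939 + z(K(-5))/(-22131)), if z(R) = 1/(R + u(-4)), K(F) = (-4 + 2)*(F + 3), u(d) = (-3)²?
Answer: I*√367319054962106/95901 ≈ 199.85*I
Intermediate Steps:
u(d) = 9
K(F) = -6 - 2*F (K(F) = -2*(3 + F) = -6 - 2*F)
z(R) = 1/(9 + R) (z(R) = 1/(R + 9) = 1/(9 + R))
√(-39939 + z(K(-5))/(-22131)) = √(-39939 + 1/((9 + (-6 - 2*(-5)))*(-22131))) = √(-39939 - 1/22131/(9 + (-6 + 10))) = √(-39939 - 1/22131/(9 + 4)) = √(-39939 - 1/22131/13) = √(-39939 + (1/13)*(-1/22131)) = √(-39939 - 1/287703) = √(-11490570118/287703) = I*√367319054962106/95901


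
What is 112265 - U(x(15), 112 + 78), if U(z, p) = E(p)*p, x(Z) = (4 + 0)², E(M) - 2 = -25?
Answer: 116635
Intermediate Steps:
E(M) = -23 (E(M) = 2 - 25 = -23)
x(Z) = 16 (x(Z) = 4² = 16)
U(z, p) = -23*p
112265 - U(x(15), 112 + 78) = 112265 - (-23)*(112 + 78) = 112265 - (-23)*190 = 112265 - 1*(-4370) = 112265 + 4370 = 116635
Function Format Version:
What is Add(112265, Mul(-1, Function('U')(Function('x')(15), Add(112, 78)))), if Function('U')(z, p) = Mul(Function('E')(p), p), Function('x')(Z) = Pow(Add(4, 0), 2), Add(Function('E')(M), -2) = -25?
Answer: 116635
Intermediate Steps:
Function('E')(M) = -23 (Function('E')(M) = Add(2, -25) = -23)
Function('x')(Z) = 16 (Function('x')(Z) = Pow(4, 2) = 16)
Function('U')(z, p) = Mul(-23, p)
Add(112265, Mul(-1, Function('U')(Function('x')(15), Add(112, 78)))) = Add(112265, Mul(-1, Mul(-23, Add(112, 78)))) = Add(112265, Mul(-1, Mul(-23, 190))) = Add(112265, Mul(-1, -4370)) = Add(112265, 4370) = 116635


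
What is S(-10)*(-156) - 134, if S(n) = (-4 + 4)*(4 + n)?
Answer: -134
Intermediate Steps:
S(n) = 0 (S(n) = 0*(4 + n) = 0)
S(-10)*(-156) - 134 = 0*(-156) - 134 = 0 - 134 = -134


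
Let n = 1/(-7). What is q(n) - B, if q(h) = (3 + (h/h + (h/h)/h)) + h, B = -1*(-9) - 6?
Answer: -43/7 ≈ -6.1429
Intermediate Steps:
n = -1/7 ≈ -0.14286
B = 3 (B = 9 - 6 = 3)
q(h) = 4 + h + 1/h (q(h) = (3 + (1 + 1/h)) + h = (4 + 1/h) + h = 4 + h + 1/h)
q(n) - B = (4 - 1/7 + 1/(-1/7)) - 1*3 = (4 - 1/7 - 7) - 3 = -22/7 - 3 = -43/7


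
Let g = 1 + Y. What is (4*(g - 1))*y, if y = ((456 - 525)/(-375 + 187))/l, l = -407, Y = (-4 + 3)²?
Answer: -69/19129 ≈ -0.0036071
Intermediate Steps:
Y = 1 (Y = (-1)² = 1)
g = 2 (g = 1 + 1 = 2)
y = -69/76516 (y = ((456 - 525)/(-375 + 187))/(-407) = -69/(-188)*(-1/407) = -69*(-1/188)*(-1/407) = (69/188)*(-1/407) = -69/76516 ≈ -0.00090177)
(4*(g - 1))*y = (4*(2 - 1))*(-69/76516) = (4*1)*(-69/76516) = 4*(-69/76516) = -69/19129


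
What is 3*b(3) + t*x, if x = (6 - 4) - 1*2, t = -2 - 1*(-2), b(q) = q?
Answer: 9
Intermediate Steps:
t = 0 (t = -2 + 2 = 0)
x = 0 (x = 2 - 2 = 0)
3*b(3) + t*x = 3*3 + 0*0 = 9 + 0 = 9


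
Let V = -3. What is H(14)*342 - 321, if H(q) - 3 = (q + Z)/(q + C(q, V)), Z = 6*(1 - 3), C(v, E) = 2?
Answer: 2991/4 ≈ 747.75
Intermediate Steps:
Z = -12 (Z = 6*(-2) = -12)
H(q) = 3 + (-12 + q)/(2 + q) (H(q) = 3 + (q - 12)/(q + 2) = 3 + (-12 + q)/(2 + q))
H(14)*342 - 321 = (2*(-3 + 2*14)/(2 + 14))*342 - 321 = (2*(-3 + 28)/16)*342 - 321 = (2*(1/16)*25)*342 - 321 = (25/8)*342 - 321 = 4275/4 - 321 = 2991/4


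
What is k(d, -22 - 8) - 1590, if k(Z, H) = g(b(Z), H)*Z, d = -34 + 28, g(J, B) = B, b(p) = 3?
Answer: -1410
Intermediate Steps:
d = -6
k(Z, H) = H*Z
k(d, -22 - 8) - 1590 = (-22 - 8)*(-6) - 1590 = -30*(-6) - 1590 = 180 - 1590 = -1410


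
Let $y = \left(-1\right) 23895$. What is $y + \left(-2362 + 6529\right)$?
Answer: $-19728$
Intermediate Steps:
$y = -23895$
$y + \left(-2362 + 6529\right) = -23895 + \left(-2362 + 6529\right) = -23895 + 4167 = -19728$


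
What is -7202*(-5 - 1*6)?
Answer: 79222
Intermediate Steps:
-7202*(-5 - 1*6) = -7202*(-5 - 6) = -7202*(-11) = 79222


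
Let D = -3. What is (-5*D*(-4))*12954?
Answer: -777240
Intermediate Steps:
(-5*D*(-4))*12954 = (-5*(-3)*(-4))*12954 = (15*(-4))*12954 = -60*12954 = -777240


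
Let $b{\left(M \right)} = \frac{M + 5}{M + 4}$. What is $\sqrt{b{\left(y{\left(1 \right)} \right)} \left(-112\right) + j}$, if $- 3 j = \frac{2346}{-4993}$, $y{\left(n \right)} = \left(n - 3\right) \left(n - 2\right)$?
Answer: $\frac{i \sqrt{29282596890}}{14979} \approx 11.424 i$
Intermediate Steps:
$y{\left(n \right)} = \left(-3 + n\right) \left(-2 + n\right)$
$j = \frac{782}{4993}$ ($j = - \frac{2346 \frac{1}{-4993}}{3} = - \frac{2346 \left(- \frac{1}{4993}\right)}{3} = \left(- \frac{1}{3}\right) \left(- \frac{2346}{4993}\right) = \frac{782}{4993} \approx 0.15662$)
$b{\left(M \right)} = \frac{5 + M}{4 + M}$
$\sqrt{b{\left(y{\left(1 \right)} \right)} \left(-112\right) + j} = \sqrt{\frac{5 + \left(6 + 1^{2} - 5\right)}{4 + \left(6 + 1^{2} - 5\right)} \left(-112\right) + \frac{782}{4993}} = \sqrt{\frac{5 + \left(6 + 1 - 5\right)}{4 + \left(6 + 1 - 5\right)} \left(-112\right) + \frac{782}{4993}} = \sqrt{\frac{5 + 2}{4 + 2} \left(-112\right) + \frac{782}{4993}} = \sqrt{\frac{1}{6} \cdot 7 \left(-112\right) + \frac{782}{4993}} = \sqrt{\frac{7}{6} \left(-112\right) + \frac{782}{4993}} = \sqrt{- \frac{392}{3} + \frac{782}{4993}} = \sqrt{- \frac{1954910}{14979}} = \frac{i \sqrt{29282596890}}{14979}$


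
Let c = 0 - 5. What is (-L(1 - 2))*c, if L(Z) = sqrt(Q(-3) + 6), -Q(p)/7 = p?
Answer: 15*sqrt(3) ≈ 25.981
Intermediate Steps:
Q(p) = -7*p
L(Z) = 3*sqrt(3) (L(Z) = sqrt(-7*(-3) + 6) = sqrt(21 + 6) = sqrt(27) = 3*sqrt(3))
c = -5
(-L(1 - 2))*c = -3*sqrt(3)*(-5) = 15*sqrt(3)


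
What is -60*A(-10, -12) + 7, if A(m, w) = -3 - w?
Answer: -533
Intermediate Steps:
-60*A(-10, -12) + 7 = -60*(-3 - 1*(-12)) + 7 = -60*(-3 + 12) + 7 = -60*9 + 7 = -540 + 7 = -533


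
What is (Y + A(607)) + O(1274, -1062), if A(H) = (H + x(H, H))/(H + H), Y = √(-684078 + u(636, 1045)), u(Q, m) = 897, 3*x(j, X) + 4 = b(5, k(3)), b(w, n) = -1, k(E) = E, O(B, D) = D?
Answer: -1932994/1821 + 3*I*√75909 ≈ -1061.5 + 826.55*I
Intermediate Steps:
x(j, X) = -5/3 (x(j, X) = -4/3 + (⅓)*(-1) = -4/3 - ⅓ = -5/3)
Y = 3*I*√75909 (Y = √(-684078 + 897) = √(-683181) = 3*I*√75909 ≈ 826.55*I)
A(H) = (-5/3 + H)/(2*H) (A(H) = (H - 5/3)/(H + H) = (-5/3 + H)/((2*H)) = (-5/3 + H)*(1/(2*H)) = (-5/3 + H)/(2*H))
(Y + A(607)) + O(1274, -1062) = (3*I*√75909 + (⅙)*(-5 + 3*607)/607) - 1062 = (3*I*√75909 + (⅙)*(1/607)*(-5 + 1821)) - 1062 = (3*I*√75909 + (⅙)*(1/607)*1816) - 1062 = (3*I*√75909 + 908/1821) - 1062 = (908/1821 + 3*I*√75909) - 1062 = -1932994/1821 + 3*I*√75909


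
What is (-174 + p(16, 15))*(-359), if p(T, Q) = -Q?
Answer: 67851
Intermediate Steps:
(-174 + p(16, 15))*(-359) = (-174 - 1*15)*(-359) = (-174 - 15)*(-359) = -189*(-359) = 67851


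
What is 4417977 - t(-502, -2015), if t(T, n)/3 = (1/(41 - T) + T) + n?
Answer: 801020567/181 ≈ 4.4255e+6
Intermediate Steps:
t(T, n) = 3*T + 3*n + 3/(41 - T) (t(T, n) = 3*((1/(41 - T) + T) + n) = 3*((T + 1/(41 - T)) + n) = 3*(T + n + 1/(41 - T)) = 3*T + 3*n + 3/(41 - T))
4417977 - t(-502, -2015) = 4417977 - 3*(-1 + (-502)² - 41*(-502) - 41*(-2015) - 502*(-2015))/(-41 - 502) = 4417977 - 3*(-1 + 252004 + 20582 + 82615 + 1011530)/(-543) = 4417977 - 3*(-1)*1366730/543 = 4417977 - 1*(-1366730/181) = 4417977 + 1366730/181 = 801020567/181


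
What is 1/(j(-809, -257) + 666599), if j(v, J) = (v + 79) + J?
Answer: 1/665612 ≈ 1.5024e-6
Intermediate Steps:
j(v, J) = 79 + J + v (j(v, J) = (79 + v) + J = 79 + J + v)
1/(j(-809, -257) + 666599) = 1/((79 - 257 - 809) + 666599) = 1/(-987 + 666599) = 1/665612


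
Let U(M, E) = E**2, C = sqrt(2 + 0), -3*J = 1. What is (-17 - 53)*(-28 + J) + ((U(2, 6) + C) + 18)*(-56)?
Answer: -3122/3 - 56*sqrt(2) ≈ -1119.9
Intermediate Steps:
J = -1/3 (J = -1/3*1 = -1/3 ≈ -0.33333)
C = sqrt(2) ≈ 1.4142
(-17 - 53)*(-28 + J) + ((U(2, 6) + C) + 18)*(-56) = (-17 - 53)*(-28 - 1/3) + ((6**2 + sqrt(2)) + 18)*(-56) = -70*(-85/3) + ((36 + sqrt(2)) + 18)*(-56) = 5950/3 + (54 + sqrt(2))*(-56) = 5950/3 + (-3024 - 56*sqrt(2)) = -3122/3 - 56*sqrt(2)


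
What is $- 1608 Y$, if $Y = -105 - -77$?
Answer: $45024$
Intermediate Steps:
$Y = -28$ ($Y = -105 + 77 = -28$)
$- 1608 Y = \left(-1608\right) \left(-28\right) = 45024$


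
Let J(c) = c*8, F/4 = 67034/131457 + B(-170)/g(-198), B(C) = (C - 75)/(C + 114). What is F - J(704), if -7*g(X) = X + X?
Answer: -195375053977/34704648 ≈ -5629.6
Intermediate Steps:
g(X) = -2*X/7 (g(X) = -(X + X)/7 = -2*X/7)
B(C) = (-75 + C)/(114 + C)
F = 81523559/34704648 (F = 4*(67034/131457 + ((-75 - 170)/(114 - 170))/((-2/7*(-198)))) = 4*(67034*(1/131457) + (-245/(-56))/(396/7)) = 4*(67034/131457 - 1/56*(-245)*(7/396)) = 4*(67034/131457 + (35/8)*(7/396)) = 4*(67034/131457 + 245/3168) = 4*(81523559/138818592) = 81523559/34704648 ≈ 2.3491)
J(c) = 8*c
F - J(704) = 81523559/34704648 - 8*704 = 81523559/34704648 - 1*5632 = 81523559/34704648 - 5632 = -195375053977/34704648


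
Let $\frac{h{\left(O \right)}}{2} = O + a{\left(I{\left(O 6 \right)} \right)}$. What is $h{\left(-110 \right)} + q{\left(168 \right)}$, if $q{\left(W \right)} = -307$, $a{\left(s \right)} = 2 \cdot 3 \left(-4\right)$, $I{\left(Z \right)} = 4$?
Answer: $-575$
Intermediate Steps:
$a{\left(s \right)} = -24$ ($a{\left(s \right)} = 6 \left(-4\right) = -24$)
$h{\left(O \right)} = -48 + 2 O$ ($h{\left(O \right)} = 2 \left(O - 24\right) = 2 \left(-24 + O\right) = -48 + 2 O$)
$h{\left(-110 \right)} + q{\left(168 \right)} = \left(-48 + 2 \left(-110\right)\right) - 307 = \left(-48 - 220\right) - 307 = -268 - 307 = -575$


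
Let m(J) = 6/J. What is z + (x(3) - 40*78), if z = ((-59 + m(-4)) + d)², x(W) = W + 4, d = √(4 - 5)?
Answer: 2185/4 - 121*I ≈ 546.25 - 121.0*I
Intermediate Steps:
d = I (d = √(-1) = I ≈ 1.0*I)
x(W) = 4 + W
z = (-121/2 + I)² (z = ((-59 + 6/(-4)) + I)² = ((-59 + 6*(-¼)) + I)² = ((-59 - 3/2) + I)² = (-121/2 + I)² ≈ 3659.3 - 121.0*I)
z + (x(3) - 40*78) = (14637/4 - 121*I) + ((4 + 3) - 40*78) = (14637/4 - 121*I) + (7 - 3120) = (14637/4 - 121*I) - 3113 = 2185/4 - 121*I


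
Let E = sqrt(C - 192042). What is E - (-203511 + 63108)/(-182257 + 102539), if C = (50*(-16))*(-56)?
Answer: -140403/79718 + I*sqrt(147242) ≈ -1.7612 + 383.72*I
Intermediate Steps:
C = 44800 (C = -800*(-56) = 44800)
E = I*sqrt(147242) (E = sqrt(44800 - 192042) = sqrt(-147242) = I*sqrt(147242) ≈ 383.72*I)
E - (-203511 + 63108)/(-182257 + 102539) = I*sqrt(147242) - (-203511 + 63108)/(-182257 + 102539) = I*sqrt(147242) - (-140403)/(-79718) = I*sqrt(147242) - (-140403)*(-1)/79718 = I*sqrt(147242) - 1*140403/79718 = I*sqrt(147242) - 140403/79718 = -140403/79718 + I*sqrt(147242)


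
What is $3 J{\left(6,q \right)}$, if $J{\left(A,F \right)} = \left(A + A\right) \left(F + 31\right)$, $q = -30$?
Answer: $36$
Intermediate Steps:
$J{\left(A,F \right)} = 2 A \left(31 + F\right)$
$3 J{\left(6,q \right)} = 3 \cdot 2 \cdot 6 \left(31 - 30\right) = 3 \cdot 2 \cdot 6 \cdot 1 = 3 \cdot 12 = 36$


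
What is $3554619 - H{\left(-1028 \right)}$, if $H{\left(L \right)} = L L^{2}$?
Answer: $1089928571$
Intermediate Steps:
$H{\left(L \right)} = L^{3}$
$3554619 - H{\left(-1028 \right)} = 3554619 - \left(-1028\right)^{3} = 3554619 - -1086373952 = 3554619 + 1086373952 = 1089928571$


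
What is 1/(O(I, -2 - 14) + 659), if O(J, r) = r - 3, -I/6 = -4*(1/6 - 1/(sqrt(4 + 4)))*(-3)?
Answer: 1/640 ≈ 0.0015625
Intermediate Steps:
I = -12 + 18*sqrt(2) (I = -6*(-4*(1/6 - 1/(sqrt(4 + 4))))*(-3) = -6*(-4*(1*(1/6) - 1/(sqrt(8))))*(-3) = -6*(-4*(1/6 - 1/(2*sqrt(2))))*(-3) = -6*(-4*(1/6 - sqrt(2)/4))*(-3) = -6*(-2/3 + sqrt(2))*(-3) = -6*(2 - 3*sqrt(2)) = -12 + 18*sqrt(2) ≈ 13.456)
O(J, r) = -3 + r
1/(O(I, -2 - 14) + 659) = 1/((-3 + (-2 - 14)) + 659) = 1/((-3 - 16) + 659) = 1/(-19 + 659) = 1/640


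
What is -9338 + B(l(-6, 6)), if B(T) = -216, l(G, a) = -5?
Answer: -9554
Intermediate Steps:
-9338 + B(l(-6, 6)) = -9338 - 216 = -9554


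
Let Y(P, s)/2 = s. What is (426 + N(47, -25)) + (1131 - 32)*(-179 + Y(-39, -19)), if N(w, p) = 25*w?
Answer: -236882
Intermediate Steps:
Y(P, s) = 2*s
(426 + N(47, -25)) + (1131 - 32)*(-179 + Y(-39, -19)) = (426 + 25*47) + (1131 - 32)*(-179 + 2*(-19)) = (426 + 1175) + 1099*(-179 - 38) = 1601 + 1099*(-217) = 1601 - 238483 = -236882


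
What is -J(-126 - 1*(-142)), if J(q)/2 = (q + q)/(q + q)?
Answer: -2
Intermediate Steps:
J(q) = 2 (J(q) = 2*((q + q)/(q + q)) = 2*((2*q)/((2*q))) = 2*((2*q)*(1/(2*q))) = 2*1 = 2)
-J(-126 - 1*(-142)) = -1*2 = -2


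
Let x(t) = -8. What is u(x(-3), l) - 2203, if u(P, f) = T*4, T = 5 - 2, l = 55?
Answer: -2191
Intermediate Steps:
T = 3
u(P, f) = 12 (u(P, f) = 3*4 = 12)
u(x(-3), l) - 2203 = 12 - 2203 = -2191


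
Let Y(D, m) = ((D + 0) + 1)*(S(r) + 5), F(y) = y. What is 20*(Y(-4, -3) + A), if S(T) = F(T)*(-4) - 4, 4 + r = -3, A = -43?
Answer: -2600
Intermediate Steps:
r = -7 (r = -4 - 3 = -7)
S(T) = -4 - 4*T (S(T) = T*(-4) - 4 = -4*T - 4 = -4 - 4*T)
Y(D, m) = 29 + 29*D (Y(D, m) = ((D + 0) + 1)*((-4 - 4*(-7)) + 5) = (D + 1)*((-4 + 28) + 5) = (1 + D)*(24 + 5) = (1 + D)*29 = 29 + 29*D)
20*(Y(-4, -3) + A) = 20*((29 + 29*(-4)) - 43) = 20*((29 - 116) - 43) = 20*(-87 - 43) = 20*(-130) = -2600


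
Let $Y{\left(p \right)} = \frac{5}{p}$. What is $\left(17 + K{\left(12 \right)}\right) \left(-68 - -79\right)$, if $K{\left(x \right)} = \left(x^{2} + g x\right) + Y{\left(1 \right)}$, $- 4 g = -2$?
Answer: $1892$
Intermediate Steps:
$g = \frac{1}{2}$ ($g = \left(- \frac{1}{4}\right) \left(-2\right) = \frac{1}{2} \approx 0.5$)
$K{\left(x \right)} = 5 + x^{2} + \frac{x}{2}$ ($K{\left(x \right)} = \left(x^{2} + \frac{x}{2}\right) + \frac{5}{1} = \left(x^{2} + \frac{x}{2}\right) + 5 \cdot 1 = \left(x^{2} + \frac{x}{2}\right) + 5 = 5 + x^{2} + \frac{x}{2}$)
$\left(17 + K{\left(12 \right)}\right) \left(-68 - -79\right) = \left(17 + \left(5 + 12^{2} + \frac{1}{2} \cdot 12\right)\right) \left(-68 - -79\right) = \left(17 + \left(5 + 144 + 6\right)\right) \left(-68 + 79\right) = \left(17 + 155\right) 11 = 172 \cdot 11 = 1892$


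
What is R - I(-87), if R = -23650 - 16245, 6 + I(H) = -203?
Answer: -39686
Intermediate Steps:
I(H) = -209 (I(H) = -6 - 203 = -209)
R = -39895
R - I(-87) = -39895 - 1*(-209) = -39895 + 209 = -39686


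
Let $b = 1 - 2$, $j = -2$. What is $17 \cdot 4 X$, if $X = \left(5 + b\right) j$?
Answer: $-544$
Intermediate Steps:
$b = -1$
$X = -8$ ($X = \left(5 - 1\right) \left(-2\right) = 4 \left(-2\right) = -8$)
$17 \cdot 4 X = 17 \cdot 4 \left(-8\right) = 68 \left(-8\right) = -544$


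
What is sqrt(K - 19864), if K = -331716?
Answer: 2*I*sqrt(87895) ≈ 592.94*I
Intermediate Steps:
sqrt(K - 19864) = sqrt(-331716 - 19864) = sqrt(-351580) = 2*I*sqrt(87895)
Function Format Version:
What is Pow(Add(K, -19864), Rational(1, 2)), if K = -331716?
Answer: Mul(2, I, Pow(87895, Rational(1, 2))) ≈ Mul(592.94, I)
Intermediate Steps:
Pow(Add(K, -19864), Rational(1, 2)) = Pow(Add(-331716, -19864), Rational(1, 2)) = Pow(-351580, Rational(1, 2)) = Mul(2, I, Pow(87895, Rational(1, 2)))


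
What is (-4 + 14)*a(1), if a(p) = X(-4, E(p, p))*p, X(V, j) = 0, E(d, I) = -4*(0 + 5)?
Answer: 0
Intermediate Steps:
E(d, I) = -20 (E(d, I) = -4*5 = -20)
a(p) = 0 (a(p) = 0*p = 0)
(-4 + 14)*a(1) = (-4 + 14)*0 = 10*0 = 0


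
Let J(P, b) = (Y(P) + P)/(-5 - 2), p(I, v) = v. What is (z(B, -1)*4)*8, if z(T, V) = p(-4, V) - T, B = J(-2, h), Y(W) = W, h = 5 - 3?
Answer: -352/7 ≈ -50.286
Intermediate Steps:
h = 2
J(P, b) = -2*P/7 (J(P, b) = (P + P)/(-5 - 2) = (2*P)/(-7) = (2*P)*(-1/7) = -2*P/7)
B = 4/7 (B = -2/7*(-2) = 4/7 ≈ 0.57143)
z(T, V) = V - T
(z(B, -1)*4)*8 = ((-1 - 1*4/7)*4)*8 = ((-1 - 4/7)*4)*8 = -11/7*4*8 = -44/7*8 = -352/7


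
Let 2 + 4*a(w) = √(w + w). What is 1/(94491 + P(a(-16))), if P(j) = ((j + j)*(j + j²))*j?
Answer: -8*I/(-755991*I + 36*√2) ≈ 1.0582e-5 - 7.1265e-10*I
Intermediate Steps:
a(w) = -½ + √2*√w/4 (a(w) = -½ + √(w + w)/4 = -½ + √(2*w)/4 = -½ + (√2*√w)/4 = -½ + √2*√w/4)
P(j) = 2*j²*(j + j²) (P(j) = ((2*j)*(j + j²))*j = (2*j*(j + j²))*j = 2*j²*(j + j²))
1/(94491 + P(a(-16))) = 1/(94491 + 2*(-½ + √2*√(-16)/4)³*(1 + (-½ + √2*√(-16)/4))) = 1/(94491 + 2*(-½ + √2*(4*I)/4)³*(1 + (-½ + √2*(4*I)/4))) = 1/(94491 + 2*(-½ + I*√2)³*(1 + (-½ + I*√2))) = 1/(94491 + 2*(-½ + I*√2)³*(½ + I*√2))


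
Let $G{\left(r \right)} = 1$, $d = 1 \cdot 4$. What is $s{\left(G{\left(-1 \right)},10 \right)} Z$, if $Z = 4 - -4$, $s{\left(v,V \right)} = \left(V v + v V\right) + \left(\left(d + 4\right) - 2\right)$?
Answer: $208$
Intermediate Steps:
$d = 4$
$s{\left(v,V \right)} = 6 + 2 V v$ ($s{\left(v,V \right)} = \left(V v + v V\right) + \left(\left(4 + 4\right) - 2\right) = \left(V v + V v\right) + \left(8 - 2\right) = 2 V v + 6 = 6 + 2 V v$)
$Z = 8$ ($Z = 4 + 4 = 8$)
$s{\left(G{\left(-1 \right)},10 \right)} Z = \left(6 + 2 \cdot 10 \cdot 1\right) 8 = \left(6 + 20\right) 8 = 26 \cdot 8 = 208$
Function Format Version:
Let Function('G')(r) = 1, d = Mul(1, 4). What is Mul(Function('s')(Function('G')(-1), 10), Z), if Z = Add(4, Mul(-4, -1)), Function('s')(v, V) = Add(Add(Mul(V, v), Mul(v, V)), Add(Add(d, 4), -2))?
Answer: 208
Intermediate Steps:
d = 4
Function('s')(v, V) = Add(6, Mul(2, V, v)) (Function('s')(v, V) = Add(Add(Mul(V, v), Mul(v, V)), Add(Add(4, 4), -2)) = Add(Add(Mul(V, v), Mul(V, v)), Add(8, -2)) = Add(Mul(2, V, v), 6) = Add(6, Mul(2, V, v)))
Z = 8 (Z = Add(4, 4) = 8)
Mul(Function('s')(Function('G')(-1), 10), Z) = Mul(Add(6, Mul(2, 10, 1)), 8) = Mul(Add(6, 20), 8) = Mul(26, 8) = 208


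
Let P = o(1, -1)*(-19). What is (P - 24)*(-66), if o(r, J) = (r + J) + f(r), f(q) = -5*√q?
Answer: -4686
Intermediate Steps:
o(r, J) = J + r - 5*√r (o(r, J) = (r + J) - 5*√r = (J + r) - 5*√r = J + r - 5*√r)
P = 95 (P = (-1 + 1 - 5*√1)*(-19) = (-1 + 1 - 5*1)*(-19) = (-1 + 1 - 5)*(-19) = -5*(-19) = 95)
(P - 24)*(-66) = (95 - 24)*(-66) = 71*(-66) = -4686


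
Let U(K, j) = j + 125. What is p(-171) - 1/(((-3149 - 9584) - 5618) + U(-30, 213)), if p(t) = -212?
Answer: -3818755/18013 ≈ -212.00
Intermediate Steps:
U(K, j) = 125 + j
p(-171) - 1/(((-3149 - 9584) - 5618) + U(-30, 213)) = -212 - 1/(((-3149 - 9584) - 5618) + (125 + 213)) = -212 - 1/((-12733 - 5618) + 338) = -212 - 1/(-18351 + 338) = -212 - 1/(-18013) = -212 - 1*(-1/18013) = -212 + 1/18013 = -3818755/18013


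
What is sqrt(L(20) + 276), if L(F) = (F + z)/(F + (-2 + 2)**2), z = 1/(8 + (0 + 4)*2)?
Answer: 21*sqrt(1005)/40 ≈ 16.643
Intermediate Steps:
z = 1/16 (z = 1/(8 + 4*2) = 1/(8 + 8) = 1/16 ≈ 0.062500)
L(F) = (1/16 + F)/F (L(F) = (F + 1/16)/(F + (-2 + 2)**2) = (1/16 + F)/(F + 0**2) = (1/16 + F)/(F + 0) = (1/16 + F)/F)
sqrt(L(20) + 276) = sqrt((1/16 + 20)/20 + 276) = sqrt((1/20)*(321/16) + 276) = sqrt(321/320 + 276) = sqrt(88641/320) = 21*sqrt(1005)/40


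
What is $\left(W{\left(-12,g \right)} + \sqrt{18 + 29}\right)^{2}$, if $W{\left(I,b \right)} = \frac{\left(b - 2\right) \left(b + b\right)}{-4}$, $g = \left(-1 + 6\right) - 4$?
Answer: $\frac{189}{4} + \sqrt{47} \approx 54.106$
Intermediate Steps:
$g = 1$ ($g = 5 - 4 = 1$)
$W{\left(I,b \right)} = - \frac{b \left(-2 + b\right)}{2}$ ($W{\left(I,b \right)} = \left(-2 + b\right) 2 b \left(- \frac{1}{4}\right) = 2 b \left(-2 + b\right) \left(- \frac{1}{4}\right) = - \frac{b \left(-2 + b\right)}{2}$)
$\left(W{\left(-12,g \right)} + \sqrt{18 + 29}\right)^{2} = \left(\frac{1}{2} \cdot 1 \left(2 - 1\right) + \sqrt{18 + 29}\right)^{2} = \left(\frac{1}{2} \cdot 1 \left(2 - 1\right) + \sqrt{47}\right)^{2} = \left(\frac{1}{2} \cdot 1 \cdot 1 + \sqrt{47}\right)^{2} = \left(\frac{1}{2} + \sqrt{47}\right)^{2}$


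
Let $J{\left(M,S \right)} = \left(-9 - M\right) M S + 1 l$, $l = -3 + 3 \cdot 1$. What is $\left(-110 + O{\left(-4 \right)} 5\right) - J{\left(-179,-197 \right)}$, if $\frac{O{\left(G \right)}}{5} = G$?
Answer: $-5994920$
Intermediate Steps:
$O{\left(G \right)} = 5 G$
$l = 0$ ($l = -3 + 3 = 0$)
$J{\left(M,S \right)} = M S \left(-9 - M\right)$ ($J{\left(M,S \right)} = \left(-9 - M\right) M S + 1 \cdot 0 = M \left(-9 - M\right) S + 0 = M S \left(-9 - M\right) + 0 = M S \left(-9 - M\right)$)
$\left(-110 + O{\left(-4 \right)} 5\right) - J{\left(-179,-197 \right)} = \left(-110 + 5 \left(-4\right) 5\right) - \left(-179\right) \left(-197\right) \left(-9 - -179\right) = \left(-110 - 100\right) - \left(-179\right) \left(-197\right) \left(-9 + 179\right) = \left(-110 - 100\right) - \left(-179\right) \left(-197\right) 170 = -210 - 5994710 = -5994920$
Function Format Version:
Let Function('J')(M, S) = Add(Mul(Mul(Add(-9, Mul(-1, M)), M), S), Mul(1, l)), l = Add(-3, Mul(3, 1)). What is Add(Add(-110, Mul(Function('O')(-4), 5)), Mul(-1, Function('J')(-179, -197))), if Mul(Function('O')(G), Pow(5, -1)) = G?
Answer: -5994920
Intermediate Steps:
Function('O')(G) = Mul(5, G)
l = 0 (l = Add(-3, 3) = 0)
Function('J')(M, S) = Mul(M, S, Add(-9, Mul(-1, M))) (Function('J')(M, S) = Add(Mul(Mul(Add(-9, Mul(-1, M)), M), S), Mul(1, 0)) = Add(Mul(Mul(M, Add(-9, Mul(-1, M))), S), 0) = Add(Mul(M, S, Add(-9, Mul(-1, M))), 0) = Mul(M, S, Add(-9, Mul(-1, M))))
Add(Add(-110, Mul(Function('O')(-4), 5)), Mul(-1, Function('J')(-179, -197))) = Add(Add(-110, Mul(Mul(5, -4), 5)), Mul(-1, Mul(-179, -197, Add(-9, Mul(-1, -179))))) = Add(Add(-110, Mul(-20, 5)), Mul(-1, Mul(-179, -197, Add(-9, 179)))) = Add(Add(-110, -100), Mul(-1, Mul(-179, -197, 170))) = Add(-210, Mul(-1, 5994710)) = Add(-210, -5994710) = -5994920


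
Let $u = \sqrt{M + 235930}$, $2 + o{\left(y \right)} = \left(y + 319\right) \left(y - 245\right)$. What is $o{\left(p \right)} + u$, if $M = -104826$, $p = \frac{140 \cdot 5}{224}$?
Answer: $- \frac{4986623}{64} + 4 \sqrt{8194} \approx -77554.0$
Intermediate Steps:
$p = \frac{25}{8}$ ($p = 700 \cdot \frac{1}{224} = \frac{25}{8} \approx 3.125$)
$o{\left(y \right)} = -2 + \left(-245 + y\right) \left(319 + y\right)$ ($o{\left(y \right)} = -2 + \left(y + 319\right) \left(y - 245\right) = -2 + \left(319 + y\right) \left(-245 + y\right) = -2 + \left(-245 + y\right) \left(319 + y\right)$)
$u = 4 \sqrt{8194}$ ($u = \sqrt{-104826 + 235930} = \sqrt{131104} = 4 \sqrt{8194} \approx 362.08$)
$o{\left(p \right)} + u = \left(-78157 + \left(\frac{25}{8}\right)^{2} + 74 \cdot \frac{25}{8}\right) + 4 \sqrt{8194} = \left(-78157 + \frac{625}{64} + \frac{925}{4}\right) + 4 \sqrt{8194} = - \frac{4986623}{64} + 4 \sqrt{8194}$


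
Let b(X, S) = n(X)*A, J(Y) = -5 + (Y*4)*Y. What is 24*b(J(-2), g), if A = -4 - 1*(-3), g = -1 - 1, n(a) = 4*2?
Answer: -192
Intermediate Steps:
n(a) = 8
J(Y) = -5 + 4*Y**2 (J(Y) = -5 + (4*Y)*Y = -5 + 4*Y**2)
g = -2
A = -1 (A = -4 + 3 = -1)
b(X, S) = -8 (b(X, S) = 8*(-1) = -8)
24*b(J(-2), g) = 24*(-8) = -192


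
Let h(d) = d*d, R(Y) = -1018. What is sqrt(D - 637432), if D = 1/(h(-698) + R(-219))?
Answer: I*sqrt(150674153330255286)/486186 ≈ 798.39*I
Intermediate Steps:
h(d) = d**2
D = 1/486186 (D = 1/((-698)**2 - 1018) = 1/(487204 - 1018) = 1/486186 ≈ 2.0568e-6)
sqrt(D - 637432) = sqrt(1/486186 - 637432) = sqrt(-309910514351/486186) = I*sqrt(150674153330255286)/486186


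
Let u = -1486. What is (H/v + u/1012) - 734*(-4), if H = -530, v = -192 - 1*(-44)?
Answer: 27503673/9361 ≈ 2938.1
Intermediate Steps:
v = -148 (v = -192 + 44 = -148)
(H/v + u/1012) - 734*(-4) = (-530/(-148) - 1486/1012) - 734*(-4) = (-530*(-1/148) - 1486*1/1012) - 1*(-2936) = (265/74 - 743/506) + 2936 = 19777/9361 + 2936 = 27503673/9361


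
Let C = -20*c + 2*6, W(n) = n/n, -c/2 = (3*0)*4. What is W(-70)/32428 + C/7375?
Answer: 396511/239156500 ≈ 0.0016580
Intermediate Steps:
c = 0 (c = -2*3*0*4 = -0*4 = -2*0 = 0)
W(n) = 1
C = 12 (C = -20*0 + 2*6 = 0 + 12 = 12)
W(-70)/32428 + C/7375 = 1/32428 + 12/7375 = 396511/239156500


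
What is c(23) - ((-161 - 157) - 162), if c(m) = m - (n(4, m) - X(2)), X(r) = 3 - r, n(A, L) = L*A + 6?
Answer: 406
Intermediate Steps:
n(A, L) = 6 + A*L (n(A, L) = A*L + 6 = 6 + A*L)
c(m) = -5 - 3*m (c(m) = m - ((6 + 4*m) - (3 - 1*2)) = m - ((6 + 4*m) - (3 - 2)) = m - ((6 + 4*m) - 1*1) = m - ((6 + 4*m) - 1) = m - (5 + 4*m) = m + (-5 - 4*m) = -5 - 3*m)
c(23) - ((-161 - 157) - 162) = (-5 - 3*23) - ((-161 - 157) - 162) = (-5 - 69) - (-318 - 162) = -74 - 1*(-480) = -74 + 480 = 406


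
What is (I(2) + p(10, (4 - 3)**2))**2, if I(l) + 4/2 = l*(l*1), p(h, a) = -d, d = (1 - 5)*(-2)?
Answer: 36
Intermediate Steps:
d = 8 (d = -4*(-2) = 8)
p(h, a) = -8 (p(h, a) = -1*8 = -8)
I(l) = -2 + l**2 (I(l) = -2 + l*(l*1) = -2 + l*l = -2 + l**2)
(I(2) + p(10, (4 - 3)**2))**2 = ((-2 + 2**2) - 8)**2 = ((-2 + 4) - 8)**2 = (2 - 8)**2 = (-6)**2 = 36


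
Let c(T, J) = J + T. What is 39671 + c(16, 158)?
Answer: 39845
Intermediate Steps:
39671 + c(16, 158) = 39671 + (158 + 16) = 39671 + 174 = 39845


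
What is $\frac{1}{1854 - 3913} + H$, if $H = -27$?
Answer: $- \frac{55594}{2059} \approx -27.0$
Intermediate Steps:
$\frac{1}{1854 - 3913} + H = \frac{1}{1854 - 3913} - 27 = \frac{1}{-2059} - 27 = - \frac{1}{2059} - 27 = - \frac{55594}{2059}$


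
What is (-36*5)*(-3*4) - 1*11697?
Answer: -9537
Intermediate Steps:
(-36*5)*(-3*4) - 1*11697 = -180*(-12) - 11697 = 2160 - 11697 = -9537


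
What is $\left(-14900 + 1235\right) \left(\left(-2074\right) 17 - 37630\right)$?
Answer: $996014520$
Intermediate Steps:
$\left(-14900 + 1235\right) \left(\left(-2074\right) 17 - 37630\right) = - 13665 \left(-35258 - 37630\right) = \left(-13665\right) \left(-72888\right) = 996014520$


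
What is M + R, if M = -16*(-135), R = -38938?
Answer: -36778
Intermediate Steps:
M = 2160
M + R = 2160 - 38938 = -36778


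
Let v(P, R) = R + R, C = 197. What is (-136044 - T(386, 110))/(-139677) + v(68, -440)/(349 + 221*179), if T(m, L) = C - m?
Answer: 40142315/42229013 ≈ 0.95059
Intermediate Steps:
v(P, R) = 2*R
T(m, L) = 197 - m
(-136044 - T(386, 110))/(-139677) + v(68, -440)/(349 + 221*179) = (-136044 - (197 - 1*386))/(-139677) + (2*(-440))/(349 + 221*179) = (-136044 - (197 - 386))*(-1/139677) - 880/(349 + 39559) = (-136044 - 1*(-189))*(-1/139677) - 880/39908 = (-136044 + 189)*(-1/139677) - 880*1/39908 = -135855*(-1/139677) - 20/907 = 45285/46559 - 20/907 = 40142315/42229013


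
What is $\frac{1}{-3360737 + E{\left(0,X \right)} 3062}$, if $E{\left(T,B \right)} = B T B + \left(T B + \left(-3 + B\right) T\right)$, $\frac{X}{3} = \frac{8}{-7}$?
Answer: $- \frac{1}{3360737} \approx -2.9755 \cdot 10^{-7}$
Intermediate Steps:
$X = - \frac{24}{7}$ ($X = 3 \frac{8}{-7} = 3 \cdot 8 \left(- \frac{1}{7}\right) = 3 \left(- \frac{8}{7}\right) = - \frac{24}{7} \approx -3.4286$)
$E{\left(T,B \right)} = B T + T B^{2} + T \left(-3 + B\right)$ ($E{\left(T,B \right)} = T B^{2} + \left(B T + T \left(-3 + B\right)\right) = B T + T B^{2} + T \left(-3 + B\right)$)
$\frac{1}{-3360737 + E{\left(0,X \right)} 3062} = \frac{1}{-3360737 + 0 \left(-3 + \left(- \frac{24}{7}\right)^{2} + 2 \left(- \frac{24}{7}\right)\right) 3062} = \frac{1}{-3360737 + 0 \left(-3 + \frac{576}{49} - \frac{48}{7}\right) 3062} = \frac{1}{-3360737 + 0 \cdot \frac{93}{49} \cdot 3062} = \frac{1}{-3360737 + 0 \cdot 3062} = \frac{1}{-3360737 + 0} = \frac{1}{-3360737} = - \frac{1}{3360737}$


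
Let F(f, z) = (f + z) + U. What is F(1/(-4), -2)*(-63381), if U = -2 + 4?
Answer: 63381/4 ≈ 15845.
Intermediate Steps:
U = 2
F(f, z) = 2 + f + z (F(f, z) = (f + z) + 2 = 2 + f + z)
F(1/(-4), -2)*(-63381) = (2 + 1/(-4) - 2)*(-63381) = (2 + 1*(-1/4) - 2)*(-63381) = (2 - 1/4 - 2)*(-63381) = -1/4*(-63381) = 63381/4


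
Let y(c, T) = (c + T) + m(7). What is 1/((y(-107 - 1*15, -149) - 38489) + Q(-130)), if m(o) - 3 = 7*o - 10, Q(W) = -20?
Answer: -1/38738 ≈ -2.5814e-5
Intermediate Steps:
m(o) = -7 + 7*o (m(o) = 3 + (7*o - 10) = 3 + (-10 + 7*o) = -7 + 7*o)
y(c, T) = 42 + T + c (y(c, T) = (c + T) + (-7 + 7*7) = (T + c) + (-7 + 49) = (T + c) + 42 = 42 + T + c)
1/((y(-107 - 1*15, -149) - 38489) + Q(-130)) = 1/(((42 - 149 + (-107 - 1*15)) - 38489) - 20) = 1/(((42 - 149 + (-107 - 15)) - 38489) - 20) = 1/(((42 - 149 - 122) - 38489) - 20) = 1/((-229 - 38489) - 20) = 1/(-38718 - 20) = 1/(-38738) = -1/38738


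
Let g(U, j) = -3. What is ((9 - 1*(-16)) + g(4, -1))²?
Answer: 484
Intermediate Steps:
((9 - 1*(-16)) + g(4, -1))² = ((9 - 1*(-16)) - 3)² = ((9 + 16) - 3)² = (25 - 3)² = 22² = 484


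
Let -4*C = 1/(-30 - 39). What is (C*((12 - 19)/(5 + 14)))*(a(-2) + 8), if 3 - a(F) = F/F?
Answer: -35/2622 ≈ -0.013349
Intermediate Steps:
a(F) = 2 (a(F) = 3 - F/F = 3 - 1*1 = 3 - 1 = 2)
C = 1/276 (C = -1/(4*(-30 - 39)) = -1/4/(-69) = -1/4*(-1/69) = 1/276 ≈ 0.0036232)
(C*((12 - 19)/(5 + 14)))*(a(-2) + 8) = (((12 - 19)/(5 + 14))/276)*(2 + 8) = ((-7/19)/276)*10 = ((-7*1/19)/276)*10 = ((1/276)*(-7/19))*10 = -7/5244*10 = -35/2622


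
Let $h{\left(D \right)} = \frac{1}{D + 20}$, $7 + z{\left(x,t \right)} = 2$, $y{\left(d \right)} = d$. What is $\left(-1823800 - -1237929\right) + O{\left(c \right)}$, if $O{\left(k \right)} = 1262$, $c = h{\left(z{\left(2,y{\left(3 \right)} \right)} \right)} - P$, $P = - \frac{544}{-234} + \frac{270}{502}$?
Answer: $-584609$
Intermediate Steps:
$P = \frac{84067}{29367}$ ($P = \left(-544\right) \left(- \frac{1}{234}\right) + 270 \cdot \frac{1}{502} = \frac{272}{117} + \frac{135}{251} = \frac{84067}{29367} \approx 2.8626$)
$z{\left(x,t \right)} = -5$ ($z{\left(x,t \right)} = -7 + 2 = -5$)
$h{\left(D \right)} = \frac{1}{20 + D}$
$c = - \frac{410546}{146835}$ ($c = \frac{1}{20 - 5} - \frac{84067}{29367} = \frac{1}{15} - \frac{84067}{29367} = - \frac{410546}{146835} \approx -2.796$)
$\left(-1823800 - -1237929\right) + O{\left(c \right)} = \left(-1823800 - -1237929\right) + 1262 = \left(-1823800 + 1237929\right) + 1262 = -585871 + 1262 = -584609$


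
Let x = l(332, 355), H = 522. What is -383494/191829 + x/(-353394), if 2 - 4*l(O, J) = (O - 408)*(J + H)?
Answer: -30826893595/15064715028 ≈ -2.0463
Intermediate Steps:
l(O, J) = ½ - (-408 + O)*(522 + J)/4 (l(O, J) = ½ - (O - 408)*(J + 522)/4 = ½ - (-408 + O)*(522 + J)/4)
x = 33327/2 (x = 106489/2 + 102*355 - 261/2*332 - ¼*355*332 = 106489/2 + 36210 - 43326 - 29465 = 33327/2 ≈ 16664.)
-383494/191829 + x/(-353394) = -383494/191829 + (33327/2)/(-353394) = -383494*1/191829 + (33327/2)*(-1/353394) = -383494/191829 - 3703/78532 = -30826893595/15064715028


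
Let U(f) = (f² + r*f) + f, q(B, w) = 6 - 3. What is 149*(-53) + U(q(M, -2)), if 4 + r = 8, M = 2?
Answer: -7873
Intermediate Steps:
q(B, w) = 3
r = 4 (r = -4 + 8 = 4)
U(f) = f² + 5*f (U(f) = (f² + 4*f) + f = f² + 5*f)
149*(-53) + U(q(M, -2)) = 149*(-53) + 3*(5 + 3) = -7897 + 3*8 = -7897 + 24 = -7873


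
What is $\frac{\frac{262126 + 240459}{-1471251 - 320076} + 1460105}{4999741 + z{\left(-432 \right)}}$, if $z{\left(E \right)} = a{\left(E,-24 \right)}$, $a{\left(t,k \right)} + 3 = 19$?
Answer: $\frac{2615525006750}{8956199707539} \approx 0.29204$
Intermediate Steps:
$a{\left(t,k \right)} = 16$ ($a{\left(t,k \right)} = -3 + 19 = 16$)
$z{\left(E \right)} = 16$
$\frac{\frac{262126 + 240459}{-1471251 - 320076} + 1460105}{4999741 + z{\left(-432 \right)}} = \frac{\frac{262126 + 240459}{-1471251 - 320076} + 1460105}{4999741 + 16} = \frac{\frac{502585}{-1791327} + 1460105}{4999757} = \left(502585 \left(- \frac{1}{1791327}\right) + 1460105\right) \frac{1}{4999757} = \left(- \frac{502585}{1791327} + 1460105\right) \frac{1}{4999757} = \frac{2615525006750}{1791327} \cdot \frac{1}{4999757} = \frac{2615525006750}{8956199707539}$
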